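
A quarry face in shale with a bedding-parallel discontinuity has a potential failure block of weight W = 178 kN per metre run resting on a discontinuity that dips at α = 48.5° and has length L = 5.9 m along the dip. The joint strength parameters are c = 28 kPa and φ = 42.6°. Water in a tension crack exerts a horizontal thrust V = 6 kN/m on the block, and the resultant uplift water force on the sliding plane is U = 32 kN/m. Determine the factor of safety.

Resolving the block weight along and normal to the plane and applying the Mohr–Coulomb strength on the joint:
N' = W cosα − U − V sinα = 178·cos48.5° − 32 − 6·sin48.5° = 81.5 kN/m
Driving force T = W sinα + V cosα = 178·sin48.5° + 6·cos48.5° = 137.3 kN/m
Resisting force R = c·L + N'·tanφ = 28·5.9 + 81.5·tan42.6° = 165.2 + 74.9 = 240.1 kN/m
FS = R / T = 240.1 / 137.3 = 1.749

FS = 1.75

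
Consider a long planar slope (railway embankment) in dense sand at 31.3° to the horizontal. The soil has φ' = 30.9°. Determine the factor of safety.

FS = 0.98

For a dry cohesionless infinite slope the factor of safety is FS = tanφ' / tanβ.
FS = tan30.9° / tan31.3° = 0.5985 / 0.6080 = 0.984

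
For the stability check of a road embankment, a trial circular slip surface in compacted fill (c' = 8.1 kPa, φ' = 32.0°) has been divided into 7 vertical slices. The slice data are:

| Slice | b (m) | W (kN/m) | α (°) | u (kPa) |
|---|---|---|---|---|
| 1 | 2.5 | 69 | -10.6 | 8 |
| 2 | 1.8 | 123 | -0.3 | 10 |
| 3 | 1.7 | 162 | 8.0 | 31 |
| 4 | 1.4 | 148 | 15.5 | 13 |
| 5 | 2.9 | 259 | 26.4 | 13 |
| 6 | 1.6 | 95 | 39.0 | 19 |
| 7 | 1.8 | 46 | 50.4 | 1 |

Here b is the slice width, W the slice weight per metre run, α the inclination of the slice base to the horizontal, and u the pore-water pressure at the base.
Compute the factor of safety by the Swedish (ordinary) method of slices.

Ordinary method of slices: FS = Σ[c'·Δl_i + (W_i cosα_i − u_i·Δl_i)·tanφ'] / Σ W_i sinα_i, with Δl_i = b_i / cosα_i.
Slice 1: Δl = 2.5/cos(-10.6°) = 2.543 m; N'_1 = 69·cos(-10.6°) − 8·2.543 = 47.5; c'Δl = 20.60; W sinα = -12.7
Slice 2: Δl = 1.8/cos(-0.3°) = 1.800 m; N'_2 = 123·cos(-0.3°) − 10·1.800 = 105.0; c'Δl = 14.58; W sinα = -0.6
Slice 3: Δl = 1.7/cos8.0° = 1.717 m; N'_3 = 162·cos8.0° − 31·1.717 = 107.2; c'Δl = 13.91; W sinα = 22.5
Slice 4: Δl = 1.4/cos15.5° = 1.453 m; N'_4 = 148·cos15.5° − 13·1.453 = 123.7; c'Δl = 11.77; W sinα = 39.6
Slice 5: Δl = 2.9/cos26.4° = 3.238 m; N'_5 = 259·cos26.4° − 13·3.238 = 189.9; c'Δl = 26.22; W sinα = 115.2
Slice 6: Δl = 1.6/cos39.0° = 2.059 m; N'_6 = 95·cos39.0° − 19·2.059 = 34.7; c'Δl = 16.68; W sinα = 59.8
Slice 7: Δl = 1.8/cos50.4° = 2.824 m; N'_7 = 46·cos50.4° − 1·2.824 = 26.5; c'Δl = 22.87; W sinα = 35.4
Σc'Δl = 126.6 kN/m; ΣN' = 634.5 kN/m; ΣW sinα = 259.2 kN/m
Resisting = 126.6 + 634.5·tan32.0° = 126.6 + 396.5 = 523.1 kN/m
FS = 523.1 / 259.2 = 2.019

FS = 2.02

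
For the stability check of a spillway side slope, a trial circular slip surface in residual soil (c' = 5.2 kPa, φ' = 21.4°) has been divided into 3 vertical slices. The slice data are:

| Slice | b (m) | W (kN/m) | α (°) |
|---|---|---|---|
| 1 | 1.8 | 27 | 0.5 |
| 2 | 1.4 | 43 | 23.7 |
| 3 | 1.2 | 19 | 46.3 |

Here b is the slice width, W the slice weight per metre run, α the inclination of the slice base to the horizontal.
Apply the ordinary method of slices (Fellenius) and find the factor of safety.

Ordinary method of slices: FS = Σ[c'·Δl_i + (W_i cosα_i)·tanφ'] / Σ W_i sinα_i, with Δl_i = b_i / cosα_i.
Slice 1: Δl = 1.8/cos0.5° = 1.800 m; N'_1 = 27·cos0.5° = 27.0; c'Δl = 9.36; W sinα = 0.2
Slice 2: Δl = 1.4/cos23.7° = 1.529 m; N'_2 = 43·cos23.7° = 39.4; c'Δl = 7.95; W sinα = 17.3
Slice 3: Δl = 1.2/cos46.3° = 1.737 m; N'_3 = 19·cos46.3° = 13.1; c'Δl = 9.03; W sinα = 13.7
Σc'Δl = 26.3 kN/m; ΣN' = 79.5 kN/m; ΣW sinα = 31.3 kN/m
Resisting = 26.3 + 79.5·tan21.4° = 26.3 + 31.2 = 57.5 kN/m
FS = 57.5 / 31.3 = 1.840

FS = 1.84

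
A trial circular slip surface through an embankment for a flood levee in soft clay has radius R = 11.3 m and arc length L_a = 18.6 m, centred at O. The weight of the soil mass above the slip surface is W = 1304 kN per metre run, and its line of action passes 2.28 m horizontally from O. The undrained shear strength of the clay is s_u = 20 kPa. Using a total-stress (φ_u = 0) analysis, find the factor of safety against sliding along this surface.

FS = 1.41

Taking moments about the centre O, the resisting moment is provided by the undrained shear strength acting along the arc:
M_R = s_u·L_a·R = 20·18.60·11.3 = 4203.6 kN·m/m
M_D = W·d = 1304·2.28 = 2973.1 kN·m/m
FS = M_R / M_D = 4203.6 / 2973.1 = 1.414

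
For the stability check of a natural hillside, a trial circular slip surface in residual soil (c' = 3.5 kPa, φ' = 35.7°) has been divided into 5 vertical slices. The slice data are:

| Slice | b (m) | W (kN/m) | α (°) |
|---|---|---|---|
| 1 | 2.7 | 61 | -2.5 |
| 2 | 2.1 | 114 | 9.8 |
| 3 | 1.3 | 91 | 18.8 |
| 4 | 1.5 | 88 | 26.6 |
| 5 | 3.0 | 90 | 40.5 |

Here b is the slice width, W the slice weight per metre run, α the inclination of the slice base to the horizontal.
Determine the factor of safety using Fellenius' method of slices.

FS = 2.32

Ordinary method of slices: FS = Σ[c'·Δl_i + (W_i cosα_i)·tanφ'] / Σ W_i sinα_i, with Δl_i = b_i / cosα_i.
Slice 1: Δl = 2.7/cos(-2.5°) = 2.703 m; N'_1 = 61·cos(-2.5°) = 60.9; c'Δl = 9.46; W sinα = -2.7
Slice 2: Δl = 2.1/cos9.8° = 2.131 m; N'_2 = 114·cos9.8° = 112.3; c'Δl = 7.46; W sinα = 19.4
Slice 3: Δl = 1.3/cos18.8° = 1.373 m; N'_3 = 91·cos18.8° = 86.1; c'Δl = 4.81; W sinα = 29.3
Slice 4: Δl = 1.5/cos26.6° = 1.678 m; N'_4 = 88·cos26.6° = 78.7; c'Δl = 5.87; W sinα = 39.4
Slice 5: Δl = 3.0/cos40.5° = 3.945 m; N'_5 = 90·cos40.5° = 68.4; c'Δl = 13.81; W sinα = 58.5
Σc'Δl = 41.4 kN/m; ΣN' = 406.5 kN/m; ΣW sinα = 143.9 kN/m
Resisting = 41.4 + 406.5·tan35.7° = 41.4 + 292.1 = 333.5 kN/m
FS = 333.5 / 143.9 = 2.317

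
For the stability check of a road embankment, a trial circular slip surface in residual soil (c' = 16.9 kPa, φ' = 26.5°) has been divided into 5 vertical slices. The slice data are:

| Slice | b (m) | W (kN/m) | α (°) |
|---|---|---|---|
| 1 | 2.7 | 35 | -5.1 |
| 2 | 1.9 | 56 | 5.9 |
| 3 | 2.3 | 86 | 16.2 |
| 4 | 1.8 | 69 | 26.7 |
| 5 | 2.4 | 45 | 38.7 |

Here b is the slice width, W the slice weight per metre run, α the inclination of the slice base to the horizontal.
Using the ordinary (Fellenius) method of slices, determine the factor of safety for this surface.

Ordinary method of slices: FS = Σ[c'·Δl_i + (W_i cosα_i)·tanφ'] / Σ W_i sinα_i, with Δl_i = b_i / cosα_i.
Slice 1: Δl = 2.7/cos(-5.1°) = 2.711 m; N'_1 = 35·cos(-5.1°) = 34.9; c'Δl = 45.81; W sinα = -3.1
Slice 2: Δl = 1.9/cos5.9° = 1.910 m; N'_2 = 56·cos5.9° = 55.7; c'Δl = 32.28; W sinα = 5.8
Slice 3: Δl = 2.3/cos16.2° = 2.395 m; N'_3 = 86·cos16.2° = 82.6; c'Δl = 40.48; W sinα = 24.0
Slice 4: Δl = 1.8/cos26.7° = 2.015 m; N'_4 = 69·cos26.7° = 61.6; c'Δl = 34.05; W sinα = 31.0
Slice 5: Δl = 2.4/cos38.7° = 3.075 m; N'_5 = 45·cos38.7° = 35.1; c'Δl = 51.97; W sinα = 28.1
Σc'Δl = 204.6 kN/m; ΣN' = 269.9 kN/m; ΣW sinα = 85.8 kN/m
Resisting = 204.6 + 269.9·tan26.5° = 204.6 + 134.6 = 339.2 kN/m
FS = 339.2 / 85.8 = 3.954

FS = 3.95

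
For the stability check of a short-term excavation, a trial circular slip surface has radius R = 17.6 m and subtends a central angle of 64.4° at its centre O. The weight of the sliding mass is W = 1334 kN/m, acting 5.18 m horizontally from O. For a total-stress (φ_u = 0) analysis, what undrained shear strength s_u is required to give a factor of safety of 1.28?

FS = s_u·L_a·R / (W·d), so s_u = FS·W·d / (L_a·R).
Arc length L_a = R·θ = 17.6·(64.4°·π/180) = 17.6·1.1240 = 19.78 m
s_u = 1.28·1334·5.18 / (19.78·17.6) = 8845.0 / 348.17 = 25.40 kPa

s_u = 25.4 kPa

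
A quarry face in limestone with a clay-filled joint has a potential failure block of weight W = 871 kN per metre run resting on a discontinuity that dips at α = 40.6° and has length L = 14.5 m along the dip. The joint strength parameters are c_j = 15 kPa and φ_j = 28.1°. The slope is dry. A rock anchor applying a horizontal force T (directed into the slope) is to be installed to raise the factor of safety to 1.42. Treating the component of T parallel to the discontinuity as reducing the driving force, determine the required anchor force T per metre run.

Resolving forces along and normal to the sliding plane, with the horizontal anchor force T adding T·sinα to the effective normal force and T·cosα acting up the plane against the driving force:
FS = [c_jL + (W cosα + T sinα) tanφ_j] / [W sinα − T cosα]
Without the anchor: N' = 661.3 kN/m, driving T_d = 566.8 kN/m, resisting R = 15·14.5 + 661.3·tan28.1° = 570.6 kN/m, FS = 1.01.
Setting FS = 1.42 and solving for T:
1.42·(566.8 − T cos40.6°) = 570.6 + T sin40.6°·tan28.1°
T·(sin40.6°·tan28.1° + 1.42·cos40.6°) = 1.42·566.8 − 570.6
T·(0.6508·0.5340 + 1.42·0.7593) = 804.9 − 570.6 = 234.3
T·1.4256 = 234.3
T = 164.3 kN/m

T = 164 kN/m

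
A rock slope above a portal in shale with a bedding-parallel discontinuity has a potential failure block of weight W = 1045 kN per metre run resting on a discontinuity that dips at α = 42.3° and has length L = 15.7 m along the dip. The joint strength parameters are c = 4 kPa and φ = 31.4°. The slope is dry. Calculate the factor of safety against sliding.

Resolving the block weight along and normal to the plane and applying the Mohr–Coulomb strength on the joint:
N' = W cosα = 1045·cos42.3° = 772.9 kN/m
Driving force T = W sinα = 1045·sin42.3° = 703.3 kN/m
Resisting force R = c·L + N'·tanφ = 4·15.7 + 772.9·tan31.4° = 62.8 + 471.8 = 534.6 kN/m
FS = R / T = 534.6 / 703.3 = 0.760

FS = 0.76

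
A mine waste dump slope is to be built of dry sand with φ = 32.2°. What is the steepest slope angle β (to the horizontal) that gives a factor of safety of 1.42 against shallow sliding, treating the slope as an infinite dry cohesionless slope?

β = 23.9°

For an infinite dry cohesionless slope FS = tanφ/tanβ, so tanβ = tanφ / FS.
tanβ = tan32.2° / 1.42 = 0.6297 / 1.42 = 0.4435
β = arctan(0.4435) = 23.92°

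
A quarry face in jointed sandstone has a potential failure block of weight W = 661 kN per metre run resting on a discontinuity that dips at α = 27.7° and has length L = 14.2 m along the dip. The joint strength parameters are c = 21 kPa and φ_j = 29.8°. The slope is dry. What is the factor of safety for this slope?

Resolving the block weight along and normal to the plane and applying the Mohr–Coulomb strength on the joint:
N' = W cosα = 661·cos27.7° = 585.2 kN/m
Driving force T = W sinα = 661·sin27.7° = 307.3 kN/m
Resisting force R = c·L + N'·tanφ_j = 21·14.2 + 585.2·tan29.8° = 298.2 + 335.2 = 633.4 kN/m
FS = R / T = 633.4 / 307.3 = 2.061

FS = 2.06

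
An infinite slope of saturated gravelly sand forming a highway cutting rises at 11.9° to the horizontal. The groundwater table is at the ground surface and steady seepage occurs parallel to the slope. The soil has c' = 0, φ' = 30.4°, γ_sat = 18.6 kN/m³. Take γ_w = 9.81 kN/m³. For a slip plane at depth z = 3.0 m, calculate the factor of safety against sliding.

With seepage parallel to the slope and the water table at the surface, the effective normal stress on the slip plane uses the buoyant unit weight γ' = γ_sat − γ_w while the driving shear stress uses γ_sat:
FS = [c' + γ' z cos²β tanφ'] / [γ_sat z sinβ cosβ]
(For c' = 0 this reduces to FS = (γ'/γ_sat)·tanφ'/tanβ.)
γ' = 18.6 − 9.81 = 8.79 kN/m³
Numerator = 0.0 + 8.79·3.0·cos²11.9°·tan30.4° = 0.0 + 8.79·3.0·0.9575·0.5867 = 14.813 kPa
Denominator = 18.6·3.0·sin11.9°·cos11.9° = 18.6·3.0·0.2062·0.9785 = 11.259 kPa
FS = 14.813 / 11.259 = 1.316

FS = 1.32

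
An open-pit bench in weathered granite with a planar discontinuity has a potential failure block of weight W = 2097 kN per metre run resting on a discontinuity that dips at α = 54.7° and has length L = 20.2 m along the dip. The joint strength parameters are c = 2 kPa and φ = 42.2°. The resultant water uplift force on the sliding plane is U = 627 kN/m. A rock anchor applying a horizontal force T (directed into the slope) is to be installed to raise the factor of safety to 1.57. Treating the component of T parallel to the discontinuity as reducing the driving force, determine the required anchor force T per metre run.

T = 1285 kN/m

Resolving forces along and normal to the sliding plane, with the horizontal anchor force T adding T·sinα to the effective normal force and T·cosα acting up the plane against the driving force:
FS = [cL + (W cosα − U + T sinα) tanφ] / [W sinα − T cosα]
Without the anchor: N' = 584.8 kN/m, driving T_d = 1711.4 kN/m, resisting R = 2·20.2 + 584.8·tan42.2° = 570.6 kN/m, FS = 0.33.
Setting FS = 1.57 and solving for T:
1.57·(1711.4 − T cos54.7°) = 570.6 + T sin54.7°·tan42.2°
T·(sin54.7°·tan42.2° + 1.57·cos54.7°) = 1.57·1711.4 − 570.6
T·(0.8161·0.9067 + 1.57·0.5779) = 2687.0 − 570.6 = 2116.3
T·1.6473 = 2116.3
T = 1284.8 kN/m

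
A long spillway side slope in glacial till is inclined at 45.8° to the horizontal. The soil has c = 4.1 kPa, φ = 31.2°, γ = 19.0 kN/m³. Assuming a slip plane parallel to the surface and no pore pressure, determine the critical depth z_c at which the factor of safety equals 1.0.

Setting FS = 1.00 in FS = [c + γz cos²β tanφ] / [γz sinβ cosβ] and solving for z:
z = c / [γ cosβ (FS·sinβ − cosβ·tanφ)]
  = 4.1 / [19.0·cos45.8°·(1.00·sin45.8° − cos45.8°·tan31.2°)]
  = 4.1 / [19.0·0.6972·(1.00·0.7169 − 0.6972·0.6056)]
  = 4.1 / 3.9035 = 1.050 m

z_c = 1.05 m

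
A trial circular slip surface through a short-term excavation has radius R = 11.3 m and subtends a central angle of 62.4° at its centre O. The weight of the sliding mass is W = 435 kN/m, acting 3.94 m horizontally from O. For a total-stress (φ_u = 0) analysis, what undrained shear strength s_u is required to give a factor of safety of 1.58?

s_u = 19.5 kPa

FS = s_u·L_a·R / (W·d), so s_u = FS·W·d / (L_a·R).
Arc length L_a = R·θ = 11.3·(62.4°·π/180) = 11.3·1.0891 = 12.31 m
s_u = 1.58·435·3.94 / (12.31·11.3) = 2708.0 / 139.07 = 19.47 kPa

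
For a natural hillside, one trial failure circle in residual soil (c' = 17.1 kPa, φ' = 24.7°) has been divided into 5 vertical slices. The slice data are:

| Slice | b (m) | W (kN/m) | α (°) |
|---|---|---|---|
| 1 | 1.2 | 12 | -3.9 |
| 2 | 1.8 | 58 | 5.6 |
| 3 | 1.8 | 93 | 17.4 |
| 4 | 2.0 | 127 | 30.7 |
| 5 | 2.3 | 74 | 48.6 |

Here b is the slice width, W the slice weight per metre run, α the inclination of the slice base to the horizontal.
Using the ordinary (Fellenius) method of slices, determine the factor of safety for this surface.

FS = 2.15

Ordinary method of slices: FS = Σ[c'·Δl_i + (W_i cosα_i)·tanφ'] / Σ W_i sinα_i, with Δl_i = b_i / cosα_i.
Slice 1: Δl = 1.2/cos(-3.9°) = 1.203 m; N'_1 = 12·cos(-3.9°) = 12.0; c'Δl = 20.57; W sinα = -0.8
Slice 2: Δl = 1.8/cos5.6° = 1.809 m; N'_2 = 58·cos5.6° = 57.7; c'Δl = 30.93; W sinα = 5.7
Slice 3: Δl = 1.8/cos17.4° = 1.886 m; N'_3 = 93·cos17.4° = 88.7; c'Δl = 32.26; W sinα = 27.8
Slice 4: Δl = 2.0/cos30.7° = 2.326 m; N'_4 = 127·cos30.7° = 109.2; c'Δl = 39.77; W sinα = 64.8
Slice 5: Δl = 2.3/cos48.6° = 3.478 m; N'_5 = 74·cos48.6° = 48.9; c'Δl = 59.47; W sinα = 55.5
Σc'Δl = 183.0 kN/m; ΣN' = 316.6 kN/m; ΣW sinα = 153.0 kN/m
Resisting = 183.0 + 316.6·tan24.7° = 183.0 + 145.6 = 328.6 kN/m
FS = 328.6 / 153.0 = 2.148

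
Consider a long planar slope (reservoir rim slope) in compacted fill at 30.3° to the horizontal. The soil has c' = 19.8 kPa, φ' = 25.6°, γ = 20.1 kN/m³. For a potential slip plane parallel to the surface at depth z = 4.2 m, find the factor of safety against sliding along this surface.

FS = 1.36

For an infinite slope with a slip plane parallel to the surface (no pore pressure): FS = [c' + γz cos²β tanφ'] / [γz sinβ cosβ].
γz = 20.1·4.2 = 84.42 kN/m²
Numerator = 19.8 + 84.42·cos²30.3°·tan25.6° = 19.8 + 84.42·0.7455·0.4791 = 49.952 kPa
Denominator = 84.42·sin30.3°·cos30.3° = 84.42·0.5045·0.8634 = 36.774 kPa
FS = 49.952 / 36.774 = 1.358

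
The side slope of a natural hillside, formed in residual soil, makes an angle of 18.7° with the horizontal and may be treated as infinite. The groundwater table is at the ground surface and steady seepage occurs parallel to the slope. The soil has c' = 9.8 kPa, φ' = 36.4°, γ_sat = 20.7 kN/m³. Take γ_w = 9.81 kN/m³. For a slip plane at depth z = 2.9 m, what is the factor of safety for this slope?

With seepage parallel to the slope and the water table at the surface, the effective normal stress on the slip plane uses the buoyant unit weight γ' = γ_sat − γ_w while the driving shear stress uses γ_sat:
FS = [c' + γ' z cos²β tanφ'] / [γ_sat z sinβ cosβ]
γ' = 20.7 − 9.81 = 10.89 kN/m³
Numerator = 9.8 + 10.89·2.9·cos²18.7°·tan36.4° = 9.8 + 10.89·2.9·0.8972·0.7373 = 30.690 kPa
Denominator = 20.7·2.9·sin18.7°·cos18.7° = 20.7·2.9·0.3206·0.9472 = 18.230 kPa
FS = 30.690 / 18.230 = 1.683

FS = 1.68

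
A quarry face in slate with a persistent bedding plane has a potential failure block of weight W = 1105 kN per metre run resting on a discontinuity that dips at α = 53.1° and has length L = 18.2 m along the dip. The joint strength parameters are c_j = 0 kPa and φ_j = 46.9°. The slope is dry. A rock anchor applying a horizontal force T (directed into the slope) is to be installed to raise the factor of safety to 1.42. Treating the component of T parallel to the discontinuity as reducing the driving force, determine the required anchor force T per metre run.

T = 320 kN/m

Resolving forces along and normal to the sliding plane, with the horizontal anchor force T adding T·sinα to the effective normal force and T·cosα acting up the plane against the driving force:
FS = [c_jL + (W cosα + T sinα) tanφ_j] / [W sinα − T cosα]
Without the anchor: N' = 663.5 kN/m, driving T_d = 883.7 kN/m, resisting R = 0·18.2 + 663.5·tan46.9° = 709.0 kN/m, FS = 0.80.
Setting FS = 1.42 and solving for T:
1.42·(883.7 − T cos53.1°) = 709.0 + T sin53.1°·tan46.9°
T·(sin53.1°·tan46.9° + 1.42·cos53.1°) = 1.42·883.7 − 709.0
T·(0.7997·1.0686 + 1.42·0.6004) = 1254.8 − 709.0 = 545.8
T·1.7072 = 545.8
T = 319.7 kN/m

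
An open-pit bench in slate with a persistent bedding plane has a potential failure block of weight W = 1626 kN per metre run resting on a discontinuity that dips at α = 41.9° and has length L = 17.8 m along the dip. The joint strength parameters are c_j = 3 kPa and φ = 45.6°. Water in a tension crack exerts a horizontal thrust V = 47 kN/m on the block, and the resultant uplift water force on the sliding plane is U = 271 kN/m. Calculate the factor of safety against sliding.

Resolving the block weight along and normal to the plane and applying the Mohr–Coulomb strength on the joint:
N' = W cosα − U − V sinα = 1626·cos41.9° − 271 − 47·sin41.9° = 907.9 kN/m
Driving force T = W sinα + V cosα = 1626·sin41.9° + 47·cos41.9° = 1120.9 kN/m
Resisting force R = c_j·L + N'·tanφ = 3·17.8 + 907.9·tan45.6° = 53.4 + 927.1 = 980.5 kN/m
FS = R / T = 980.5 / 1120.9 = 0.875

FS = 0.87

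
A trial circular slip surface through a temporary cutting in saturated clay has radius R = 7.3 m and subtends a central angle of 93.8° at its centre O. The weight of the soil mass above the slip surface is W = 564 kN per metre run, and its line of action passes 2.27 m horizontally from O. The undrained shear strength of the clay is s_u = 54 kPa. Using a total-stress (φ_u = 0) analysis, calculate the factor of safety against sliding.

FS = 3.68

Taking moments about the centre O, the resisting moment is provided by the undrained shear strength acting along the arc:
Arc length L_a = R·θ = 7.3·(93.8°·π/180) = 7.3·1.6371 = 11.95 m
M_R = s_u·L_a·R = 54·11.95·7.3 = 4711.1 kN·m/m
M_D = W·d = 564·2.27 = 1280.3 kN·m/m
FS = M_R / M_D = 4711.1 / 1280.3 = 3.680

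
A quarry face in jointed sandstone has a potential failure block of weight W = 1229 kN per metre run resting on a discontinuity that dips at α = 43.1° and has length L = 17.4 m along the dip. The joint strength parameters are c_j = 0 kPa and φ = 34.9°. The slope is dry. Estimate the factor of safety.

FS = 0.75

Resolving the block weight along and normal to the plane and applying the Mohr–Coulomb strength on the joint:
N' = W cosα = 1229·cos43.1° = 897.4 kN/m
Driving force T = W sinα = 1229·sin43.1° = 839.7 kN/m
Resisting force R = c_j·L + N'·tanφ = 0·17.4 + 897.4·tan34.9° = 0.0 + 626.0 = 626.0 kN/m
FS = R / T = 626.0 / 839.7 = 0.745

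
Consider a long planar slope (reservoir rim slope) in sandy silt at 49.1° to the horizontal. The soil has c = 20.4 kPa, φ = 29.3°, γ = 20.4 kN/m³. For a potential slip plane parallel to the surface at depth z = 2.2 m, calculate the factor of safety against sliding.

FS = 1.40

For an infinite slope with a slip plane parallel to the surface (no pore pressure): FS = [c + γz cos²β tanφ] / [γz sinβ cosβ].
γz = 20.4·2.2 = 44.88 kN/m²
Numerator = 20.4 + 44.88·cos²49.1°·tan29.3° = 20.4 + 44.88·0.4287·0.5612 = 31.197 kPa
Denominator = 44.88·sin49.1°·cos49.1° = 44.88·0.7559·0.6547 = 22.211 kPa
FS = 31.197 / 22.211 = 1.405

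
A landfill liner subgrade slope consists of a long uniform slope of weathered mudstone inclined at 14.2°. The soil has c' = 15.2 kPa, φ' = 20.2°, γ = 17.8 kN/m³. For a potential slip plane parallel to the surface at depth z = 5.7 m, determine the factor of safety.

FS = 2.08

For an infinite slope with a slip plane parallel to the surface (no pore pressure): FS = [c' + γz cos²β tanφ'] / [γz sinβ cosβ].
γz = 17.8·5.7 = 101.46 kN/m²
Numerator = 15.2 + 101.46·cos²14.2°·tan20.2° = 15.2 + 101.46·0.9398·0.3679 = 50.284 kPa
Denominator = 101.46·sin14.2°·cos14.2° = 101.46·0.2453·0.9694 = 24.128 kPa
FS = 50.284 / 24.128 = 2.084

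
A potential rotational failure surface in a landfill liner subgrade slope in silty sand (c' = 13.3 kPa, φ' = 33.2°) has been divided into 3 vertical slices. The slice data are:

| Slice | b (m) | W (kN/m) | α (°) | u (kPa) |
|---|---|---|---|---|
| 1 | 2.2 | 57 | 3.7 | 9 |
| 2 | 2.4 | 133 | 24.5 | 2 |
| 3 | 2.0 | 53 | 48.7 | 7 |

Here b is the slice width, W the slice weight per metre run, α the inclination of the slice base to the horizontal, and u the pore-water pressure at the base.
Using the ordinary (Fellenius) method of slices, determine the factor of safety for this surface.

Ordinary method of slices: FS = Σ[c'·Δl_i + (W_i cosα_i − u_i·Δl_i)·tanφ'] / Σ W_i sinα_i, with Δl_i = b_i / cosα_i.
Slice 1: Δl = 2.2/cos3.7° = 2.205 m; N'_1 = 57·cos3.7° − 9·2.205 = 37.0; c'Δl = 29.32; W sinα = 3.7
Slice 2: Δl = 2.4/cos24.5° = 2.637 m; N'_2 = 133·cos24.5° − 2·2.637 = 115.7; c'Δl = 35.08; W sinα = 55.2
Slice 3: Δl = 2.0/cos48.7° = 3.030 m; N'_3 = 53·cos48.7° − 7·3.030 = 13.8; c'Δl = 40.30; W sinα = 39.8
Σc'Δl = 104.7 kN/m; ΣN' = 166.6 kN/m; ΣW sinα = 98.6 kN/m
Resisting = 104.7 + 166.6·tan33.2° = 104.7 + 109.0 = 213.7 kN/m
FS = 213.7 / 98.6 = 2.166

FS = 2.17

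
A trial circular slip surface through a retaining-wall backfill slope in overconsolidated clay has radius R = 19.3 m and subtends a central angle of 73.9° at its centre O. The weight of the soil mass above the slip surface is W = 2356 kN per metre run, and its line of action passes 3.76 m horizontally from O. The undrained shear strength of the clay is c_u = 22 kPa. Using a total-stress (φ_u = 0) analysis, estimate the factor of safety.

Taking moments about the centre O, the resisting moment is provided by the undrained shear strength acting along the arc:
Arc length L_a = R·θ = 19.3·(73.9°·π/180) = 19.3·1.2898 = 24.89 m
M_R = c_u·L_a·R = 22·24.89·19.3 = 10569.6 kN·m/m
M_D = W·d = 2356·3.76 = 8858.6 kN·m/m
FS = M_R / M_D = 10569.6 / 8858.6 = 1.193

FS = 1.19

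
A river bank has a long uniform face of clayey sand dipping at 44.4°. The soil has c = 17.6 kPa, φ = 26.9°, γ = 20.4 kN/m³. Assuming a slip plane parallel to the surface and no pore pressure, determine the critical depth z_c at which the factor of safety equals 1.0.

Setting FS = 1.00 in FS = [c + γz cos²β tanφ] / [γz sinβ cosβ] and solving for z:
z = c / [γ cosβ (FS·sinβ − cosβ·tanφ)]
  = 17.6 / [20.4·cos44.4°·(1.00·sin44.4° − cos44.4°·tan26.9°)]
  = 17.6 / [20.4·0.7145·(1.00·0.6997 − 0.7145·0.5073)]
  = 17.6 / 4.9146 = 3.581 m

z_c = 3.58 m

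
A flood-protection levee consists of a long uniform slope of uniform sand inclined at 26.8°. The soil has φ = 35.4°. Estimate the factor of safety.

FS = 1.41

For a dry cohesionless infinite slope the factor of safety is FS = tanφ / tanβ.
FS = tan35.4° / tan26.8° = 0.7107 / 0.5051 = 1.407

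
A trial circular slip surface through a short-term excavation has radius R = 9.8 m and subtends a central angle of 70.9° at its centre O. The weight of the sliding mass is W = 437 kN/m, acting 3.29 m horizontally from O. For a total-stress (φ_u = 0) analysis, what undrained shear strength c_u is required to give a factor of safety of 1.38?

FS = c_u·L_a·R / (W·d), so c_u = FS·W·d / (L_a·R).
Arc length L_a = R·θ = 9.8·(70.9°·π/180) = 9.8·1.2374 = 12.13 m
c_u = 1.38·437·3.29 / (12.13·9.8) = 1984.1 / 118.84 = 16.69 kPa

c_u = 16.7 kPa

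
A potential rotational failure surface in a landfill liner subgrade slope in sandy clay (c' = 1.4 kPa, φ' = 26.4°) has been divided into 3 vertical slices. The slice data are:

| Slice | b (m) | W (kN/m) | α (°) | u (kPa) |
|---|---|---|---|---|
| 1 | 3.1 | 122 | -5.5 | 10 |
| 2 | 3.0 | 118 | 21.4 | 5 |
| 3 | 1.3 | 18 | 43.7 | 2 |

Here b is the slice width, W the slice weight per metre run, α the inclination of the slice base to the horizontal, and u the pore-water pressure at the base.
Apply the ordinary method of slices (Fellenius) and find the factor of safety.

Ordinary method of slices: FS = Σ[c'·Δl_i + (W_i cosα_i − u_i·Δl_i)·tanφ'] / Σ W_i sinα_i, with Δl_i = b_i / cosα_i.
Slice 1: Δl = 3.1/cos(-5.5°) = 3.114 m; N'_1 = 122·cos(-5.5°) − 10·3.114 = 90.3; c'Δl = 4.36; W sinα = -11.7
Slice 2: Δl = 3.0/cos21.4° = 3.222 m; N'_2 = 118·cos21.4° − 5·3.222 = 93.8; c'Δl = 4.51; W sinα = 43.1
Slice 3: Δl = 1.3/cos43.7° = 1.798 m; N'_3 = 18·cos43.7° − 2·1.798 = 9.4; c'Δl = 2.52; W sinα = 12.4
Σc'Δl = 11.4 kN/m; ΣN' = 193.5 kN/m; ΣW sinα = 43.8 kN/m
Resisting = 11.4 + 193.5·tan26.4° = 11.4 + 96.0 = 107.4 kN/m
FS = 107.4 / 43.8 = 2.453

FS = 2.45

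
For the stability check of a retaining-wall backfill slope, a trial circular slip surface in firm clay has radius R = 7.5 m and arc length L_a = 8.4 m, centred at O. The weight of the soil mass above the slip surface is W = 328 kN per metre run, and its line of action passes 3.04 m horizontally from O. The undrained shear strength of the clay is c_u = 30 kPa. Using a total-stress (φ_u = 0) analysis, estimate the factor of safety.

FS = 1.90

Taking moments about the centre O, the resisting moment is provided by the undrained shear strength acting along the arc:
M_R = c_u·L_a·R = 30·8.40·7.5 = 1890.0 kN·m/m
M_D = W·d = 328·3.04 = 997.1 kN·m/m
FS = M_R / M_D = 1890.0 / 997.1 = 1.895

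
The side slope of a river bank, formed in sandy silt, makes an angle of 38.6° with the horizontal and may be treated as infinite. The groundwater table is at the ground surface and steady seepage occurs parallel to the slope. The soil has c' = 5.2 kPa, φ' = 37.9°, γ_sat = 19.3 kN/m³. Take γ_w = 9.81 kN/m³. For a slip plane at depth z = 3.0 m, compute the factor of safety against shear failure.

With seepage parallel to the slope and the water table at the surface, the effective normal stress on the slip plane uses the buoyant unit weight γ' = γ_sat − γ_w while the driving shear stress uses γ_sat:
FS = [c' + γ' z cos²β tanφ'] / [γ_sat z sinβ cosβ]
γ' = 19.3 − 9.81 = 9.49 kN/m³
Numerator = 5.2 + 9.49·3.0·cos²38.6°·tan37.9° = 5.2 + 9.49·3.0·0.6108·0.7785 = 18.737 kPa
Denominator = 19.3·3.0·sin38.6°·cos38.6° = 19.3·3.0·0.6239·0.7815 = 28.231 kPa
FS = 18.737 / 28.231 = 0.664

FS = 0.66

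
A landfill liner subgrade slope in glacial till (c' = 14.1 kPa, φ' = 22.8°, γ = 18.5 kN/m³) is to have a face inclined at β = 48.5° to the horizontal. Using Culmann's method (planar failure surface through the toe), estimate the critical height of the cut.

H_c = 21.28 m

Culmann's analysis gives the critical failure plane at α_cr = (β + φ')/2 = (48.5 + 22.8)/2 = 35.6°, and the critical height
H_c = (4c'/γ) · sinβ cosφ' / [1 − cos(β − φ')]
    = (4·14.1/18.5) · sin48.5°·cos22.8° / [1 − cos(25.7°)]
    = 3.049 · 0.7490·0.9219 / [1 − 0.9011]
    = 3.049 · 0.6904 / 0.0989
    = 21.28 m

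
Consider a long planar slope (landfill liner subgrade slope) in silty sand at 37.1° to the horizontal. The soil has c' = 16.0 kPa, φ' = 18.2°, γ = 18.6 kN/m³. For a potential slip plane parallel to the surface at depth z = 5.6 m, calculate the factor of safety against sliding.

FS = 0.75

For an infinite slope with a slip plane parallel to the surface (no pore pressure): FS = [c' + γz cos²β tanφ'] / [γz sinβ cosβ].
γz = 18.6·5.6 = 104.16 kN/m²
Numerator = 16.0 + 104.16·cos²37.1°·tan18.2° = 16.0 + 104.16·0.6361·0.3288 = 37.785 kPa
Denominator = 104.16·sin37.1°·cos37.1° = 104.16·0.6032·0.7976 = 50.112 kPa
FS = 37.785 / 50.112 = 0.754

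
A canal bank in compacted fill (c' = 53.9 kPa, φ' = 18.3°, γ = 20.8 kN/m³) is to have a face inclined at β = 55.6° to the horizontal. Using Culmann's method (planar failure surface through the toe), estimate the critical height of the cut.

Culmann's analysis gives the critical failure plane at α_cr = (β + φ')/2 = (55.6 + 18.3)/2 = 37.0°, and the critical height
H_c = (4c'/γ) · sinβ cosφ' / [1 − cos(β − φ')]
    = (4·53.9/20.8) · sin55.6°·cos18.3° / [1 − cos(37.3°)]
    = 10.365 · 0.8251·0.9494 / [1 − 0.7955]
    = 10.365 · 0.7834 / 0.2045
    = 39.70 m

H_c = 39.70 m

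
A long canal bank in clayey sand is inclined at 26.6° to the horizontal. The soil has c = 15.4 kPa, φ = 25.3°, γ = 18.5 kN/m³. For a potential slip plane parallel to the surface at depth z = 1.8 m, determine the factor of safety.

For an infinite slope with a slip plane parallel to the surface (no pore pressure): FS = [c + γz cos²β tanφ] / [γz sinβ cosβ].
γz = 18.5·1.8 = 33.30 kN/m²
Numerator = 15.4 + 33.30·cos²26.6°·tan25.3° = 15.4 + 33.30·0.7995·0.4727 = 27.985 kPa
Denominator = 33.30·sin26.6°·cos26.6° = 33.30·0.4478·0.8942 = 13.332 kPa
FS = 27.985 / 13.332 = 2.099

FS = 2.10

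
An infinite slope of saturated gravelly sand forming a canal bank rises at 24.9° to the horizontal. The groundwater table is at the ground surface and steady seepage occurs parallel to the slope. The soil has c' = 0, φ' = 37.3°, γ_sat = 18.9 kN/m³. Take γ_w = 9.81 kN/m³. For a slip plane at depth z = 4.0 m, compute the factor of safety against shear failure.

With seepage parallel to the slope and the water table at the surface, the effective normal stress on the slip plane uses the buoyant unit weight γ' = γ_sat − γ_w while the driving shear stress uses γ_sat:
FS = [c' + γ' z cos²β tanφ'] / [γ_sat z sinβ cosβ]
(For c' = 0 this reduces to FS = (γ'/γ_sat)·tanφ'/tanβ.)
γ' = 18.9 − 9.81 = 9.09 kN/m³
Numerator = 0.0 + 9.09·4.0·cos²24.9°·tan37.3° = 0.0 + 9.09·4.0·0.8227·0.7618 = 22.789 kPa
Denominator = 18.9·4.0·sin24.9°·cos24.9° = 18.9·4.0·0.4210·0.9070 = 28.871 kPa
FS = 22.789 / 28.871 = 0.789

FS = 0.79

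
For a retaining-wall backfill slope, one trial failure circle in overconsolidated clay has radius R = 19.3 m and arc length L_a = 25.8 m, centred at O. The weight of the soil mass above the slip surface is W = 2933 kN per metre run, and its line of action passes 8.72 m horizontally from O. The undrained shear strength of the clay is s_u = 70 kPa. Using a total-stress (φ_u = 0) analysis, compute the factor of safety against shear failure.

FS = 1.36

Taking moments about the centre O, the resisting moment is provided by the undrained shear strength acting along the arc:
M_R = s_u·L_a·R = 70·25.80·19.3 = 34855.8 kN·m/m
M_D = W·d = 2933·8.72 = 25575.8 kN·m/m
FS = M_R / M_D = 34855.8 / 25575.8 = 1.363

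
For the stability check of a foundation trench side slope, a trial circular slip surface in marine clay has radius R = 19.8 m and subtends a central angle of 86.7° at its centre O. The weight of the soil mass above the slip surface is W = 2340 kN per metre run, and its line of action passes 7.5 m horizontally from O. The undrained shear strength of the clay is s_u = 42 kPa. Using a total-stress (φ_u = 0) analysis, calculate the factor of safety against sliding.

Taking moments about the centre O, the resisting moment is provided by the undrained shear strength acting along the arc:
Arc length L_a = R·θ = 19.8·(86.7°·π/180) = 19.8·1.5132 = 29.96 m
M_R = s_u·L_a·R = 42·29.96·19.8 = 24915.9 kN·m/m
M_D = W·d = 2340·7.5 = 17550.0 kN·m/m
FS = M_R / M_D = 24915.9 / 17550.0 = 1.420

FS = 1.42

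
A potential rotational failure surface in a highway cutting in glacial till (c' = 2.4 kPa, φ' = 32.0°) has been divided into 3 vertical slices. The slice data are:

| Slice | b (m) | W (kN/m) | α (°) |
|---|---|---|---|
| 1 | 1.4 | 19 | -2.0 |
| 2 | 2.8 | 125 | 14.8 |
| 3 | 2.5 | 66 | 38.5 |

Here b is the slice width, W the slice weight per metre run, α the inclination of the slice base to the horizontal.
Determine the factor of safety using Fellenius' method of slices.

Ordinary method of slices: FS = Σ[c'·Δl_i + (W_i cosα_i)·tanφ'] / Σ W_i sinα_i, with Δl_i = b_i / cosα_i.
Slice 1: Δl = 1.4/cos(-2.0°) = 1.401 m; N'_1 = 19·cos(-2.0°) = 19.0; c'Δl = 3.36; W sinα = -0.7
Slice 2: Δl = 2.8/cos14.8° = 2.896 m; N'_2 = 125·cos14.8° = 120.9; c'Δl = 6.95; W sinα = 31.9
Slice 3: Δl = 2.5/cos38.5° = 3.194 m; N'_3 = 66·cos38.5° = 51.7; c'Δl = 7.67; W sinα = 41.1
Σc'Δl = 18.0 kN/m; ΣN' = 191.5 kN/m; ΣW sinα = 72.4 kN/m
Resisting = 18.0 + 191.5·tan32.0° = 18.0 + 119.7 = 137.6 kN/m
FS = 137.6 / 72.4 = 1.902

FS = 1.90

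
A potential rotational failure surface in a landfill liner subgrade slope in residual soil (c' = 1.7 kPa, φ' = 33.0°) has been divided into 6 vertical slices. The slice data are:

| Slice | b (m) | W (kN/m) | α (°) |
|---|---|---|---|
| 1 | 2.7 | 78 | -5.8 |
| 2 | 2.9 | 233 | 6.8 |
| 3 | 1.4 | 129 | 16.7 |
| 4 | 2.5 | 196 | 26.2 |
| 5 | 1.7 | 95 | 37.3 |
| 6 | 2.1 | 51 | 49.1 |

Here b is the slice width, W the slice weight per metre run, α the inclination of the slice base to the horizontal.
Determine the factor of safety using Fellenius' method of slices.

Ordinary method of slices: FS = Σ[c'·Δl_i + (W_i cosα_i)·tanφ'] / Σ W_i sinα_i, with Δl_i = b_i / cosα_i.
Slice 1: Δl = 2.7/cos(-5.8°) = 2.714 m; N'_1 = 78·cos(-5.8°) = 77.6; c'Δl = 4.61; W sinα = -7.9
Slice 2: Δl = 2.9/cos6.8° = 2.921 m; N'_2 = 233·cos6.8° = 231.4; c'Δl = 4.96; W sinα = 27.6
Slice 3: Δl = 1.4/cos16.7° = 1.462 m; N'_3 = 129·cos16.7° = 123.6; c'Δl = 2.48; W sinα = 37.1
Slice 4: Δl = 2.5/cos26.2° = 2.786 m; N'_4 = 196·cos26.2° = 175.9; c'Δl = 4.74; W sinα = 86.5
Slice 5: Δl = 1.7/cos37.3° = 2.137 m; N'_5 = 95·cos37.3° = 75.6; c'Δl = 3.63; W sinα = 57.6
Slice 6: Δl = 2.1/cos49.1° = 3.207 m; N'_6 = 51·cos49.1° = 33.4; c'Δl = 5.45; W sinα = 38.5
Σc'Δl = 25.9 kN/m; ΣN' = 717.3 kN/m; ΣW sinα = 239.4 kN/m
Resisting = 25.9 + 717.3·tan33.0° = 25.9 + 465.8 = 491.7 kN/m
FS = 491.7 / 239.4 = 2.054

FS = 2.05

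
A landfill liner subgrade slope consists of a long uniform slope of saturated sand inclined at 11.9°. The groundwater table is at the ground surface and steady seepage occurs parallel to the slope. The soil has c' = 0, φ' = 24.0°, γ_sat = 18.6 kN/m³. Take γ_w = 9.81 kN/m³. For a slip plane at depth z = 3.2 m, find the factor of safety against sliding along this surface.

With seepage parallel to the slope and the water table at the surface, the effective normal stress on the slip plane uses the buoyant unit weight γ' = γ_sat − γ_w while the driving shear stress uses γ_sat:
FS = [c' + γ' z cos²β tanφ'] / [γ_sat z sinβ cosβ]
(For c' = 0 this reduces to FS = (γ'/γ_sat)·tanφ'/tanβ.)
γ' = 18.6 − 9.81 = 8.79 kN/m³
Numerator = 0.0 + 8.79·3.2·cos²11.9°·tan24.0° = 0.0 + 8.79·3.2·0.9575·0.4452 = 11.991 kPa
Denominator = 18.6·3.2·sin11.9°·cos11.9° = 18.6·3.2·0.2062·0.9785 = 12.010 kPa
FS = 11.991 / 12.010 = 0.998

FS = 1.00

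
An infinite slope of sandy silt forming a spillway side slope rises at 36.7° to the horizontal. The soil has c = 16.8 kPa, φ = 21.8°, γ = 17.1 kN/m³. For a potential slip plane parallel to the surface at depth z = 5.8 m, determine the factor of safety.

FS = 0.89

For an infinite slope with a slip plane parallel to the surface (no pore pressure): FS = [c + γz cos²β tanφ] / [γz sinβ cosβ].
γz = 17.1·5.8 = 99.18 kN/m²
Numerator = 16.8 + 99.18·cos²36.7°·tan21.8° = 16.8 + 99.18·0.6428·0.4000 = 42.301 kPa
Denominator = 99.18·sin36.7°·cos36.7° = 99.18·0.5976·0.8018 = 47.523 kPa
FS = 42.301 / 47.523 = 0.890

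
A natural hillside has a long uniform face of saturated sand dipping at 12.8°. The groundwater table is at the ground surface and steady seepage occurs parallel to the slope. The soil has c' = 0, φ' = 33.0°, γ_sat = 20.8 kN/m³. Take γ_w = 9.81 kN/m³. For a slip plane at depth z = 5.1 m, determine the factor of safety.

FS = 1.51

With seepage parallel to the slope and the water table at the surface, the effective normal stress on the slip plane uses the buoyant unit weight γ' = γ_sat − γ_w while the driving shear stress uses γ_sat:
FS = [c' + γ' z cos²β tanφ'] / [γ_sat z sinβ cosβ]
(For c' = 0 this reduces to FS = (γ'/γ_sat)·tanφ'/tanβ.)
γ' = 20.8 − 9.81 = 10.99 kN/m³
Numerator = 0.0 + 10.99·5.1·cos²12.8°·tan33.0° = 0.0 + 10.99·5.1·0.9509·0.6494 = 34.612 kPa
Denominator = 20.8·5.1·sin12.8°·cos12.8° = 20.8·5.1·0.2215·0.9751 = 22.918 kPa
FS = 34.612 / 22.918 = 1.510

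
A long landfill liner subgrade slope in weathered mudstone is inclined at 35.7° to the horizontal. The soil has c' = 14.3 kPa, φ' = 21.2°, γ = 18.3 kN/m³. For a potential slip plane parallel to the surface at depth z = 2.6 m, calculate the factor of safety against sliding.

For an infinite slope with a slip plane parallel to the surface (no pore pressure): FS = [c' + γz cos²β tanφ'] / [γz sinβ cosβ].
γz = 18.3·2.6 = 47.58 kN/m²
Numerator = 14.3 + 47.58·cos²35.7°·tan21.2° = 14.3 + 47.58·0.6595·0.3879 = 26.471 kPa
Denominator = 47.58·sin35.7°·cos35.7° = 47.58·0.5835·0.8121 = 22.547 kPa
FS = 26.471 / 22.547 = 1.174

FS = 1.17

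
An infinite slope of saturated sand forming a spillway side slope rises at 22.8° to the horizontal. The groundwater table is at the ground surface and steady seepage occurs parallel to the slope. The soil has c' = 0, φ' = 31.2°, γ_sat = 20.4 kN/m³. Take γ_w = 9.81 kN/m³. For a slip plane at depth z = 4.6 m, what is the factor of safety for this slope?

With seepage parallel to the slope and the water table at the surface, the effective normal stress on the slip plane uses the buoyant unit weight γ' = γ_sat − γ_w while the driving shear stress uses γ_sat:
FS = [c' + γ' z cos²β tanφ'] / [γ_sat z sinβ cosβ]
(For c' = 0 this reduces to FS = (γ'/γ_sat)·tanφ'/tanβ.)
γ' = 20.4 − 9.81 = 10.59 kN/m³
Numerator = 0.0 + 10.59·4.6·cos²22.8°·tan31.2° = 0.0 + 10.59·4.6·0.8498·0.6056 = 25.072 kPa
Denominator = 20.4·4.6·sin22.8°·cos22.8° = 20.4·4.6·0.3875·0.9219 = 33.523 kPa
FS = 25.072 / 33.523 = 0.748

FS = 0.75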